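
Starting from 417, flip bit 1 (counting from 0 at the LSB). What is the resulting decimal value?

419

x = 110100001
bit 1 is currently 0; toggle it via x ^ (1 << 1) = x ^ 2
→ 110100011 = 419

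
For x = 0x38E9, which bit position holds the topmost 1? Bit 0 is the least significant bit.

0x38E9 = 11100011101001
The topmost 1 is at position 13 (since 2^13 = 8192 ≤ 14569 < 16384).

13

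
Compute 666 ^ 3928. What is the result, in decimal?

666 = 001010011010
3928 = 111101011000
XOR → 110111000010 = 3522

3522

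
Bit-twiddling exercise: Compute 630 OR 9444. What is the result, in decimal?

9974

630 = 00001001110110
9444 = 10010011100100
 OR → 10011011110110 = 9974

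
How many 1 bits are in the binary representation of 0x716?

6

0x716 = 11100010110
Count the 1s: 1 + 1 + 1 + 1 + 1 + 1 = 6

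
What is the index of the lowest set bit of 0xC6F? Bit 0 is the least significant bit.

0

0xC6F = 110001101111
Trailing zeros: 0, so the lowest set bit is bit 0 (value 1).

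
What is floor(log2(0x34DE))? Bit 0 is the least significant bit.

13

0x34DE = 11010011011110
The topmost 1 is at position 13 (since 2^13 = 8192 ≤ 13534 < 16384).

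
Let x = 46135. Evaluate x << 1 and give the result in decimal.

92270

46135 = 01011010000110111
shift left by 1 → 10110100001101110 = 92270
(equivalently, 46135 × 2^1 = 46135 × 2)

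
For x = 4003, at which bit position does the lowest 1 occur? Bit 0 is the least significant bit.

4003 = 111110100011
Trailing zeros: 0, so the lowest set bit is bit 0 (value 1).

0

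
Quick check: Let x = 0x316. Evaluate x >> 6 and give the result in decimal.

0x316 = 1100010110
shift right by 6 → 0000001100 = 12
(equivalently, floor(790 / 64))

12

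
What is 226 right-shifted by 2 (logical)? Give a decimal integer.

226 = 11100010
shift right by 2 → 00111000 = 56
(equivalently, floor(226 / 4))

56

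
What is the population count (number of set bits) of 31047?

9

31047 = 111100101000111
Count the 1s: 1 + 1 + 1 + 1 + 1 + 1 + 1 + 1 + 1 = 9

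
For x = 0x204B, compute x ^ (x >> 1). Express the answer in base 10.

x = 10000001001011 = 8267
x>>1 = 01000000100101
XOR  = 11000001101110 = 12398
(x ^ (x >> 1) gives the standard binary-reflected Gray code of x.)

12398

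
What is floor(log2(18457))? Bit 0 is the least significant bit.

18457 = 100100000011001
The topmost 1 is at position 14 (since 2^14 = 16384 ≤ 18457 < 32768).

14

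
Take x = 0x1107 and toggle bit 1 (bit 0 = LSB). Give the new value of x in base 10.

4357

x = 1000100000111
bit 1 is currently 1; toggle it via x ^ (1 << 1) = x ^ 2
→ 1000100000101 = 4357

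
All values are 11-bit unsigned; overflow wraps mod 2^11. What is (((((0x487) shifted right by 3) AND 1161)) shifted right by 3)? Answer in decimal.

16

0x487 = 10010000111
→ shifted right by 3 → 00010010000 = 144
1161 = 10010001001
→ AND → 00010000000 = 128
→ shifted right by 3 → 00000010000 = 16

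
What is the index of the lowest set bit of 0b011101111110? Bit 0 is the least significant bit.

0b011101111110 = 11101111110
Trailing zeros: 1, so the lowest set bit is bit 1 (value 2).

1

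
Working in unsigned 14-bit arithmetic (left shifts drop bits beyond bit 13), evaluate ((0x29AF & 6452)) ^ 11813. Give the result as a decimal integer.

9985

0x29AF = 10100110101111
6452 = 01100100110100
→ & → 00100100100100 = 2340
11813 = 10111000100101
→ ^ → 10011100000001 = 9985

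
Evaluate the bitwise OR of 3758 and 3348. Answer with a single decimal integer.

3758 = 111010101110
3348 = 110100010100
 OR → 111110111110 = 4030

4030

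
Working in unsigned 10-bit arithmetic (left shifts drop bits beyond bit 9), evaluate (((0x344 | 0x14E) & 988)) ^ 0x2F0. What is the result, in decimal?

0x344 = 1101000100
0x14E = 0101001110
→ | → 1101001110 = 846
988 = 1111011100
→ & → 1101001100 = 844
0x2F0 = 1011110000
→ ^ → 0110111100 = 444

444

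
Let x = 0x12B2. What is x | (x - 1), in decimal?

x = 1001010110010 = 4786
x - 1 = 1001010110001
OR    = 1001010110011 = 4787
(x | (x - 1) sets all bits below the lowest set bit.)

4787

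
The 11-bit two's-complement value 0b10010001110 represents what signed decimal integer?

pattern = 10010001110 (MSB is 1 ⇒ negative)
Invert: 01101110001, add 1 → 01101110010 = 882, so the value is -882.
(Equivalently: 1166 - 2^11 = 1166 - 2048 = -882.)

-882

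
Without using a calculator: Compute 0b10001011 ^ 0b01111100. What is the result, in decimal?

247

a = 10001011
b = 01111100
XOR → 11110111 = 247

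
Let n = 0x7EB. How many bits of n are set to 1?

9

0x7EB = 11111101011
Count the 1s: 1 + 1 + 1 + 1 + 1 + 1 + 1 + 1 + 1 = 9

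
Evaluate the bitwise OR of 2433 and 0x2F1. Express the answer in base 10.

2433 = 100110000001
0x2F1 = 001011110001
 OR → 101111110001 = 3057

3057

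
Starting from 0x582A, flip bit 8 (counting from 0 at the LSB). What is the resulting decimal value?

22826

x = 101100000101010
bit 8 is currently 0; toggle it via x ^ (1 << 8) = x ^ 256
→ 101100100101010 = 22826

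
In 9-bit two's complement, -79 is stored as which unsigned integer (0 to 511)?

79 in 9 bits: 001001111
Invert: 110110000
Add 1:  110110001 = 433
(Check: 2^9 - 79 = 512 - 79 = 433.)

433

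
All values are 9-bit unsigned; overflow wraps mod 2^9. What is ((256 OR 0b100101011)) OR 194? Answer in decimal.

256 = 100000000
0b100101011 = 100101011
→ OR → 100101011 = 299
194 = 011000010
→ OR → 111101011 = 491

491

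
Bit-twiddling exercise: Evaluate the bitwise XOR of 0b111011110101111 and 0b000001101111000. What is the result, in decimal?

a = 111011110101111
b = 000001101111000
XOR → 111010011010111 = 29911

29911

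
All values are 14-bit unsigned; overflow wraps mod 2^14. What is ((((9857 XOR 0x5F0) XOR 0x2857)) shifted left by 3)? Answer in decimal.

9857 = 10011010000001
0x5F0 = 00010111110000
→ XOR → 10001101110001 = 9073
0x2857 = 10100001010111
→ XOR → 00101100100110 = 2854
→ shifted left by 3 (mod 2^14) → 01100100110000 = 6448

6448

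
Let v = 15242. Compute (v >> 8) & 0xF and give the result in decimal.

v = 011101110001010
Shift right by 8: 0111011
Mask low 4 bits: 1011 = 11

11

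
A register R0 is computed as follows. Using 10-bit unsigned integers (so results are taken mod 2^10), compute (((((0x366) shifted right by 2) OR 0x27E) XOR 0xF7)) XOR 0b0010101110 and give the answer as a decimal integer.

0x366 = 1101100110
→ shifted right by 2 → 0011011001 = 217
0x27E = 1001111110
→ OR → 1011111111 = 767
0xF7 = 0011110111
→ XOR → 1000001000 = 520
0b0010101110 = 0010101110
→ XOR → 1010100110 = 678

678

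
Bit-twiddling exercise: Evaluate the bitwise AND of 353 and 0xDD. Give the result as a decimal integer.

65

353 = 101100001
0xDD = 011011101
AND → 001000001 = 65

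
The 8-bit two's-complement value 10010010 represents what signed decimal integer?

-110

pattern = 10010010 (MSB is 1 ⇒ negative)
Invert: 01101101, add 1 → 01101110 = 110, so the value is -110.
(Equivalently: 146 - 2^8 = 146 - 256 = -110.)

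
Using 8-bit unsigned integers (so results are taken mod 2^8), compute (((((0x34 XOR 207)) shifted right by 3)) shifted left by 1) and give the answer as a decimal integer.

0x34 = 00110100
207 = 11001111
→ XOR → 11111011 = 251
→ shifted right by 3 → 00011111 = 31
→ shifted left by 1 (mod 2^8) → 00111110 = 62

62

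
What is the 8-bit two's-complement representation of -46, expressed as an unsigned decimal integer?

46 in 8 bits: 00101110
Invert: 11010001
Add 1:  11010010 = 210
(Check: 2^8 - 46 = 256 - 46 = 210.)

210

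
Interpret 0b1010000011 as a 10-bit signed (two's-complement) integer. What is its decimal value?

-381

pattern = 1010000011 (MSB is 1 ⇒ negative)
Invert: 0101111100, add 1 → 0101111101 = 381, so the value is -381.
(Equivalently: 643 - 2^10 = 643 - 1024 = -381.)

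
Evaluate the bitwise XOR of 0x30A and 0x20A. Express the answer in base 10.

256

0x30A = 1100001010
0x20A = 1000001010
XOR → 0100000000 = 256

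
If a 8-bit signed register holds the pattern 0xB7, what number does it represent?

pattern = 10110111 (MSB is 1 ⇒ negative)
Invert: 01001000, add 1 → 01001001 = 73, so the value is -73.
(Equivalently: 183 - 2^8 = 183 - 256 = -73.)

-73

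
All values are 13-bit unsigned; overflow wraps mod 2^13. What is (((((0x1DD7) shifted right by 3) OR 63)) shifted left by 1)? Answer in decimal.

0x1DD7 = 1110111010111
→ shifted right by 3 → 0001110111010 = 954
63 = 0000000111111
→ OR → 0001110111111 = 959
→ shifted left by 1 (mod 2^13) → 0011101111110 = 1918

1918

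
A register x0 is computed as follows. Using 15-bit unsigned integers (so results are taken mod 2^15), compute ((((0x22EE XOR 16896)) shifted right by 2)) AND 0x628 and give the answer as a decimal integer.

40

0x22EE = 010001011101110
16896 = 100001000000000
→ XOR → 110000011101110 = 24814
→ shifted right by 2 → 001100000111011 = 6203
0x628 = 000011000101000
→ AND → 000000000101000 = 40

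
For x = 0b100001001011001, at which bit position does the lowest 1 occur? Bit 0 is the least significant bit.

0b100001001011001 = 100001001011001
Trailing zeros: 0, so the lowest set bit is bit 0 (value 1).

0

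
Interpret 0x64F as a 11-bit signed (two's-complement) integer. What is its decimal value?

pattern = 11001001111 (MSB is 1 ⇒ negative)
Invert: 00110110000, add 1 → 00110110001 = 433, so the value is -433.
(Equivalently: 1615 - 2^11 = 1615 - 2048 = -433.)

-433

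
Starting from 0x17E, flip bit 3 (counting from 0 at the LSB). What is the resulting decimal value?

374

x = 0101111110
bit 3 is currently 1; toggle it via x ^ (1 << 3) = x ^ 8
→ 0101110110 = 374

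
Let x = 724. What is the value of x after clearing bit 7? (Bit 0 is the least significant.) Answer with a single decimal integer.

596

x = 1011010100
bit 7 is currently 1; clear it via x & ~(1 << 7) = x & ~128
→ 1001010100 = 596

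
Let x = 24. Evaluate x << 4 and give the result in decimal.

384

24 = 000011000
shift left by 4 → 110000000 = 384
(equivalently, 24 × 2^4 = 24 × 16)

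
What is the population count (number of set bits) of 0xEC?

5

0xEC = 11101100
Count the 1s: 1 + 1 + 1 + 1 + 1 = 5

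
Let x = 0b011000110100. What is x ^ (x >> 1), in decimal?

1326

x = 11000110100 = 1588
x>>1 = 01100011010
XOR  = 10100101110 = 1326
(x ^ (x >> 1) gives the standard binary-reflected Gray code of x.)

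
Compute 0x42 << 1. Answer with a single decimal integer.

132

0x42 = 01000010
shift left by 1 → 10000100 = 132
(equivalently, 66 × 2^1 = 66 × 2)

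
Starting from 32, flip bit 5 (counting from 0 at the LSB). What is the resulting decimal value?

0

x = 000100000
bit 5 is currently 1; toggle it via x ^ (1 << 5) = x ^ 32
→ 000000000 = 0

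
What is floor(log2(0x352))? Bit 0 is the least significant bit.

0x352 = 1101010010
The topmost 1 is at position 9 (since 2^9 = 512 ≤ 850 < 1024).

9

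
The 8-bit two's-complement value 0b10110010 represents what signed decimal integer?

-78

pattern = 10110010 (MSB is 1 ⇒ negative)
Invert: 01001101, add 1 → 01001110 = 78, so the value is -78.
(Equivalently: 178 - 2^8 = 178 - 256 = -78.)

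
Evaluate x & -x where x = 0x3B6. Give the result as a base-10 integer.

2

x = 1110110110 = 950
-x (two's complement) = …0001001010
AND   = 0000000010 = 2
(x & -x isolates the lowest set bit of x.)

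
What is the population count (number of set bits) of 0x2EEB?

10

0x2EEB = 10111011101011
Count the 1s: 1 + 1 + 1 + 1 + 1 + 1 + 1 + 1 + 1 + 1 = 10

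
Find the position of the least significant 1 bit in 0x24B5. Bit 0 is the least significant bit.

0x24B5 = 10010010110101
Trailing zeros: 0, so the lowest set bit is bit 0 (value 1).

0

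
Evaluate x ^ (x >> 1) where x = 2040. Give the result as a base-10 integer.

x = 11111111000 = 2040
x>>1 = 01111111100
XOR  = 10000000100 = 1028
(x ^ (x >> 1) gives the standard binary-reflected Gray code of x.)

1028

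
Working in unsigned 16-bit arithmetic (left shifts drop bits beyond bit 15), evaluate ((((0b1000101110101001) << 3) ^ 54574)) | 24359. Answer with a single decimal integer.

57191

0b1000101110101001 = 1000101110101001
→ << 3 (mod 2^16) → 0101110101001000 = 23880
54574 = 1101010100101110
→ ^ → 1000100001100110 = 34918
24359 = 0101111100100111
→ | → 1101111101100111 = 57191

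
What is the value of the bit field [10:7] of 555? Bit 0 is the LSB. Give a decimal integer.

v = 001000101011
Shift right by 7: 00100
Mask low 4 bits: 0100 = 4

4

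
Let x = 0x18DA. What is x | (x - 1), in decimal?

x = 1100011011010 = 6362
x - 1 = 1100011011001
OR    = 1100011011011 = 6363
(x | (x - 1) sets all bits below the lowest set bit.)

6363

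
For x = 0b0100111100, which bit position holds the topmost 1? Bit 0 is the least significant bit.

0b0100111100 = 100111100
The topmost 1 is at position 8 (since 2^8 = 256 ≤ 316 < 512).

8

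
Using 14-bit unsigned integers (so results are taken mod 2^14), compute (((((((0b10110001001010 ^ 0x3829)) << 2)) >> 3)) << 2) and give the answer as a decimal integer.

2244

0b10110001001010 = 10110001001010
0x3829 = 11100000101001
→ ^ → 01010001100011 = 5219
→ << 2 (mod 2^14) → 01000110001100 = 4492
→ >> 3 → 00001000110001 = 561
→ << 2 (mod 2^14) → 00100011000100 = 2244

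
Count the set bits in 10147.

8

10147 = 10011110100011
Count the 1s: 1 + 1 + 1 + 1 + 1 + 1 + 1 + 1 = 8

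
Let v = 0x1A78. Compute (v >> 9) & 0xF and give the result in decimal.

v = 1101001111000
Shift right by 9: 1101
Mask low 4 bits: 1101 = 13

13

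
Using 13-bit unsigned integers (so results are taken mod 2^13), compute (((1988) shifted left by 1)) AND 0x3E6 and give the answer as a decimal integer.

1988 = 0011111000100
→ shifted left by 1 (mod 2^13) → 0111110001000 = 3976
0x3E6 = 0001111100110
→ AND → 0001110000000 = 896

896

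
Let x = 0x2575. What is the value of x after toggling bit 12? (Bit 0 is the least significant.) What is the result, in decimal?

13685

x = 010010101110101
bit 12 is currently 0; toggle it via x ^ (1 << 12) = x ^ 4096
→ 011010101110101 = 13685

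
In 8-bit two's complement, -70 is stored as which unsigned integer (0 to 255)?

70 in 8 bits: 01000110
Invert: 10111001
Add 1:  10111010 = 186
(Check: 2^8 - 70 = 256 - 70 = 186.)

186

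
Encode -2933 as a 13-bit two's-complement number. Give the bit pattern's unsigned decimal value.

5259

2933 in 13 bits: 0101101110101
Invert: 1010010001010
Add 1:  1010010001011 = 5259
(Check: 2^13 - 2933 = 8192 - 2933 = 5259.)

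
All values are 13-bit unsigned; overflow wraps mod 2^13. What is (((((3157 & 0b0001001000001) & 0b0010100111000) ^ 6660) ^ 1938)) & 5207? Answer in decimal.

3157 = 0110001010101
0b0001001000001 = 0001001000001
→ & → 0000001000001 = 65
0b0010100111000 = 0010100111000
→ & → 0000000000000 = 0
6660 = 1101000000100
→ ^ → 1101000000100 = 6660
1938 = 0011110010010
→ ^ → 1110110010110 = 7574
5207 = 1010001010111
→ & → 1010000010110 = 5142

5142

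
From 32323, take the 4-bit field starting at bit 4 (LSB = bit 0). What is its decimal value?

4

v = 111111001000011
Shift right by 4: 11111100100
Mask low 4 bits: 0100 = 4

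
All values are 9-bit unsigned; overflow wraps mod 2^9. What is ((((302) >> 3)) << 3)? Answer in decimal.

302 = 100101110
→ >> 3 → 000100101 = 37
→ << 3 (mod 2^9) → 100101000 = 296

296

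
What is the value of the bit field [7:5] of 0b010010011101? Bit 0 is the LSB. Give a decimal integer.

v = 010010011101
Shift right by 5: 0100100
Mask low 3 bits: 100 = 4

4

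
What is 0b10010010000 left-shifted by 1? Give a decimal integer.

x = 010010010000
shift left by 1 → 100100100000 = 2336
(equivalently, 1168 × 2^1 = 1168 × 2)

2336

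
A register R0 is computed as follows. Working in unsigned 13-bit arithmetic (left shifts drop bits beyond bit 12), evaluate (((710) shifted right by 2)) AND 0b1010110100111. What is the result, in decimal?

161

710 = 0001011000110
→ shifted right by 2 → 0000010110001 = 177
0b1010110100111 = 1010110100111
→ AND → 0000010100001 = 161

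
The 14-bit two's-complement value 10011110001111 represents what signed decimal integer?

-6257

pattern = 10011110001111 (MSB is 1 ⇒ negative)
Invert: 01100001110000, add 1 → 01100001110001 = 6257, so the value is -6257.
(Equivalently: 10127 - 2^14 = 10127 - 16384 = -6257.)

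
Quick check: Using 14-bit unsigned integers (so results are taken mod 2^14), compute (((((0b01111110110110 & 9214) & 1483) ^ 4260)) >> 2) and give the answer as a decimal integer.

0b01111110110110 = 01111110110110
9214 = 10001111111110
→ & → 00001110110110 = 950
1483 = 00010111001011
→ & → 00000110000010 = 386
4260 = 01000010100100
→ ^ → 01000100100110 = 4390
→ >> 2 → 00010001001001 = 1097

1097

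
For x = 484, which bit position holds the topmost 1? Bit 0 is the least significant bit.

8

484 = 111100100
The topmost 1 is at position 8 (since 2^8 = 256 ≤ 484 < 512).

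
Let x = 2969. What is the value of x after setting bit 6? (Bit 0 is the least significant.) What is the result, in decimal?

x = 000101110011001
bit 6 is currently 0; set it via x | (1 << 6) = x | 64
→ 000101111011001 = 3033

3033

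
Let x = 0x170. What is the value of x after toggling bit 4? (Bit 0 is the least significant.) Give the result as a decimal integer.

352

x = 00101110000
bit 4 is currently 1; toggle it via x ^ (1 << 4) = x ^ 16
→ 00101100000 = 352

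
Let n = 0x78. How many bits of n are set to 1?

4

0x78 = 1111000
Count the 1s: 1 + 1 + 1 + 1 = 4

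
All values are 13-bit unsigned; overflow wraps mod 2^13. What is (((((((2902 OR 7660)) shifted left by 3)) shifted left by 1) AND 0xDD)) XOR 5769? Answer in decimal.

5705

2902 = 0101101010110
7660 = 1110111101100
→ OR → 1111111111110 = 8190
→ shifted left by 3 (mod 2^13) → 1111111110000 = 8176
→ shifted left by 1 (mod 2^13) → 1111111100000 = 8160
0xDD = 0000011011101
→ AND → 0000011000000 = 192
5769 = 1011010001001
→ XOR → 1011001001001 = 5705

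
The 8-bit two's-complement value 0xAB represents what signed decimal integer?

pattern = 10101011 (MSB is 1 ⇒ negative)
Invert: 01010100, add 1 → 01010101 = 85, so the value is -85.
(Equivalently: 171 - 2^8 = 171 - 256 = -85.)

-85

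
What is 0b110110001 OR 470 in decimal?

a = 110110001
470 = 111010110
 OR → 111110111 = 503

503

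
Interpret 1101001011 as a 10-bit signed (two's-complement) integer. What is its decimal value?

pattern = 1101001011 (MSB is 1 ⇒ negative)
Invert: 0010110100, add 1 → 0010110101 = 181, so the value is -181.
(Equivalently: 843 - 2^10 = 843 - 1024 = -181.)

-181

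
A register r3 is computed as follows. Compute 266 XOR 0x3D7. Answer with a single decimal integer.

733

266 = 0100001010
0x3D7 = 1111010111
XOR → 1011011101 = 733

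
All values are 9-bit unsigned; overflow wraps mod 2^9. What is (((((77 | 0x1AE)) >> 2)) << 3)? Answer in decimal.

77 = 001001101
0x1AE = 110101110
→ | → 111101111 = 495
→ >> 2 → 001111011 = 123
→ << 3 (mod 2^9) → 111011000 = 472

472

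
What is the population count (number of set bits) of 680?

680 = 1010101000
Count the 1s: 1 + 1 + 1 + 1 = 4

4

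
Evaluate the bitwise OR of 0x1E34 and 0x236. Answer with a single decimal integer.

7734

0x1E34 = 1111000110100
0x236 = 0001000110110
 OR → 1111000110110 = 7734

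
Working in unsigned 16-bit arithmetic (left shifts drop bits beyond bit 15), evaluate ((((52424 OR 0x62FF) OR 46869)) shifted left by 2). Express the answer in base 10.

65532

52424 = 1100110011001000
0x62FF = 0110001011111111
→ OR → 1110111011111111 = 61183
46869 = 1011011100010101
→ OR → 1111111111111111 = 65535
→ shifted left by 2 (mod 2^16) → 1111111111111100 = 65532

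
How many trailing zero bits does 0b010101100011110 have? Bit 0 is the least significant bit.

0b010101100011110 = 10101100011110
Trailing zeros: 1, so the lowest set bit is bit 1 (value 2).

1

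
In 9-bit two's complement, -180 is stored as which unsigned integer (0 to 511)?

332

180 in 9 bits: 010110100
Invert: 101001011
Add 1:  101001100 = 332
(Check: 2^9 - 180 = 512 - 180 = 332.)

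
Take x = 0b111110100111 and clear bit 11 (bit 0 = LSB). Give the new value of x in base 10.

1959

x = 111110100111
bit 11 is currently 1; clear it via x & ~(1 << 11) = x & ~2048
→ 011110100111 = 1959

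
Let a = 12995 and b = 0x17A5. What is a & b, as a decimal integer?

12995 = 11001011000011
0x17A5 = 01011110100101
AND → 01001010000001 = 4737

4737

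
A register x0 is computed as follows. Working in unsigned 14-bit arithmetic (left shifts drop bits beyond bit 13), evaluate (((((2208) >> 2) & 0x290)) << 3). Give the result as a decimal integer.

4096

2208 = 00100010100000
→ >> 2 → 00001000101000 = 552
0x290 = 00001010010000
→ & → 00001000000000 = 512
→ << 3 (mod 2^14) → 01000000000000 = 4096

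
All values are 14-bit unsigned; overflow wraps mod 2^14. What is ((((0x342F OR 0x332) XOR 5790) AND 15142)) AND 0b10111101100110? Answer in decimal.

8480

0x342F = 11010000101111
0x332 = 00001100110010
→ OR → 11011100111111 = 14143
5790 = 01011010011110
→ XOR → 10000110100001 = 8609
15142 = 11101100100110
→ AND → 10000100100000 = 8480
0b10111101100110 = 10111101100110
→ AND → 10000100100000 = 8480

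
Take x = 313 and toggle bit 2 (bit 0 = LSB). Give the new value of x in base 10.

317

x = 100111001
bit 2 is currently 0; toggle it via x ^ (1 << 2) = x ^ 4
→ 100111101 = 317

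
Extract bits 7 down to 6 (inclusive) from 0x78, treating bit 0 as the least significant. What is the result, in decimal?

1

v = 001111000
Shift right by 6: 001
Mask low 2 bits: 01 = 1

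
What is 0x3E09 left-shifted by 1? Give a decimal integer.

31762

0x3E09 = 011111000001001
shift left by 1 → 111110000010010 = 31762
(equivalently, 15881 × 2^1 = 15881 × 2)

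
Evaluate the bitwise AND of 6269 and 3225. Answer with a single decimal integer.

2073

6269 = 1100001111101
3225 = 0110010011001
AND → 0100000011001 = 2073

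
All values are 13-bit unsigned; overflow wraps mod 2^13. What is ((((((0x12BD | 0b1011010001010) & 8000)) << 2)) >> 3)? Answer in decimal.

768

0x12BD = 1001010111101
0b1011010001010 = 1011010001010
→ | → 1011010111111 = 5823
8000 = 1111101000000
→ & → 1011000000000 = 5632
→ << 2 (mod 2^13) → 1100000000000 = 6144
→ >> 3 → 0001100000000 = 768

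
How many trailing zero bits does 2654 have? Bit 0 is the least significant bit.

1

2654 = 101001011110
Trailing zeros: 1, so the lowest set bit is bit 1 (value 2).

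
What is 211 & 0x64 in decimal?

64

211 = 11010011
0x64 = 01100100
AND → 01000000 = 64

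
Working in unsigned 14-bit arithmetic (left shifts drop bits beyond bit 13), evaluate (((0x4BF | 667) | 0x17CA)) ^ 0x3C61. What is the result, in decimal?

11166

0x4BF = 00010010111111
667 = 00001010011011
→ | → 00011010111111 = 1727
0x17CA = 01011111001010
→ | → 01011111111111 = 6143
0x3C61 = 11110001100001
→ ^ → 10101110011110 = 11166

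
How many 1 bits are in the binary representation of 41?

3

41 = 101001
Count the 1s: 1 + 1 + 1 = 3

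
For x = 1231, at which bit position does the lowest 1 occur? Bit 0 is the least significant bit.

1231 = 10011001111
Trailing zeros: 0, so the lowest set bit is bit 0 (value 1).

0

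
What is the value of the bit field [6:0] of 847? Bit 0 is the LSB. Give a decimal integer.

v = 0001101001111
Shift right by 0: 0001101001111
Mask low 7 bits: 1001111 = 79

79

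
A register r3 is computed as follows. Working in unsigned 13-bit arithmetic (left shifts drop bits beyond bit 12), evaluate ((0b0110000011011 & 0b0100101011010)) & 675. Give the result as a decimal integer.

2

0b0110000011011 = 0110000011011
0b0100101011010 = 0100101011010
→ & → 0100000011010 = 2074
675 = 0001010100011
→ & → 0000000000010 = 2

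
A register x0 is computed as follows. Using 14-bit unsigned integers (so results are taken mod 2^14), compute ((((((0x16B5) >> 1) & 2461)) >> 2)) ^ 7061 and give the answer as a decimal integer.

6611

0x16B5 = 01011010110101
→ >> 1 → 00101101011010 = 2906
2461 = 00100110011101
→ & → 00100100011000 = 2328
→ >> 2 → 00001001000110 = 582
7061 = 01101110010101
→ ^ → 01100111010011 = 6611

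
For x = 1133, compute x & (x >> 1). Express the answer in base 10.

36

x = 10001101101 = 1133
x>>1 = 01000110110
AND  = 00000100100 = 36
(x & (x >> 1) has a 1 wherever x has two consecutive 1 bits.)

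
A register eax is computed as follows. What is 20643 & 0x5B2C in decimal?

20643 = 101000010100011
0x5B2C = 101101100101100
AND → 101000000100000 = 20512

20512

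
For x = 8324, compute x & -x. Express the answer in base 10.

x = 10000010000100 = 8324
-x (two's complement) = …01111101111100
AND   = 00000000000100 = 4
(x & -x isolates the lowest set bit of x.)

4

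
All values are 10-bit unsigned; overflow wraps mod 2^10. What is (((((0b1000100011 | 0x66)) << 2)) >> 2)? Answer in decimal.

0b1000100011 = 1000100011
0x66 = 0001100110
→ | → 1001100111 = 615
→ << 2 (mod 2^10) → 0110011100 = 412
→ >> 2 → 0001100111 = 103

103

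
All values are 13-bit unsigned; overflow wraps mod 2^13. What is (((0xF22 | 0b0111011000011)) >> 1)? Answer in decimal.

0xF22 = 0111100100010
0b0111011000011 = 0111011000011
→ | → 0111111100011 = 4067
→ >> 1 → 0011111110001 = 2033

2033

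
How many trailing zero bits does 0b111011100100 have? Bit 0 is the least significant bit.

0b111011100100 = 111011100100
Trailing zeros: 2, so the lowest set bit is bit 2 (value 4).

2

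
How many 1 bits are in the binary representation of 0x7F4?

0x7F4 = 11111110100
Count the 1s: 1 + 1 + 1 + 1 + 1 + 1 + 1 + 1 = 8

8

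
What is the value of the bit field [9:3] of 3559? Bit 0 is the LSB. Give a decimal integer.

v = 110111100111
Shift right by 3: 110111100
Mask low 7 bits: 0111100 = 60

60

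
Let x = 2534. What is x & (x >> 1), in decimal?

226

x = 100111100110 = 2534
x>>1 = 010011110011
AND  = 000011100010 = 226
(x & (x >> 1) has a 1 wherever x has two consecutive 1 bits.)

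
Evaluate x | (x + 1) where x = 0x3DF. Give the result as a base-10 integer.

1023

x = 1111011111 = 991
x + 1 = 1111100000
OR    = 1111111111 = 1023
(x | (x + 1) sets the lowest cleared bit.)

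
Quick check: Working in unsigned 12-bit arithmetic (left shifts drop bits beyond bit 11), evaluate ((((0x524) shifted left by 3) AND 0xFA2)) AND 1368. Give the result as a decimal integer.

0x524 = 010100100100
→ shifted left by 3 (mod 2^12) → 100100100000 = 2336
0xFA2 = 111110100010
→ AND → 100100100000 = 2336
1368 = 010101011000
→ AND → 000100000000 = 256

256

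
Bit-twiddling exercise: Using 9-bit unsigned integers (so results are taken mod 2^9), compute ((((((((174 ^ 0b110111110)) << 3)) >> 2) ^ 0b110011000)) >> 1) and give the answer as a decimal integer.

220

174 = 010101110
0b110111110 = 110111110
→ ^ → 100010000 = 272
→ << 3 (mod 2^9) → 010000000 = 128
→ >> 2 → 000100000 = 32
0b110011000 = 110011000
→ ^ → 110111000 = 440
→ >> 1 → 011011100 = 220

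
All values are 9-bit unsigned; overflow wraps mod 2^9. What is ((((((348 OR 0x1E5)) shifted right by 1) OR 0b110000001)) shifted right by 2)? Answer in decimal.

127

348 = 101011100
0x1E5 = 111100101
→ OR → 111111101 = 509
→ shifted right by 1 → 011111110 = 254
0b110000001 = 110000001
→ OR → 111111111 = 511
→ shifted right by 2 → 001111111 = 127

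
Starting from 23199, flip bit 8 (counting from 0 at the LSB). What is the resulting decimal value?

23455

x = 0101101010011111
bit 8 is currently 0; toggle it via x ^ (1 << 8) = x ^ 256
→ 0101101110011111 = 23455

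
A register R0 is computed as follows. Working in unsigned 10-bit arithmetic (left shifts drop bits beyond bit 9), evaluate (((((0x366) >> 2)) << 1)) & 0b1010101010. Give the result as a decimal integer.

162

0x366 = 1101100110
→ >> 2 → 0011011001 = 217
→ << 1 (mod 2^10) → 0110110010 = 434
0b1010101010 = 1010101010
→ & → 0010100010 = 162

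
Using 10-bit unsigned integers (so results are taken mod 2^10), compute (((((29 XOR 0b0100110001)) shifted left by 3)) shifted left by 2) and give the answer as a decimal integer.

384

29 = 0000011101
0b0100110001 = 0100110001
→ XOR → 0100101100 = 300
→ shifted left by 3 (mod 2^10) → 0101100000 = 352
→ shifted left by 2 (mod 2^10) → 0110000000 = 384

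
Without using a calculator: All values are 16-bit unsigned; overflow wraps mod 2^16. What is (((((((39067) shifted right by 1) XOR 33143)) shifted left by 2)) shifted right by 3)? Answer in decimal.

39067 = 1001100010011011
→ shifted right by 1 → 0100110001001101 = 19533
33143 = 1000000101110111
→ XOR → 1100110100111010 = 52538
→ shifted left by 2 (mod 2^16) → 0011010011101000 = 13544
→ shifted right by 3 → 0000011010011101 = 1693

1693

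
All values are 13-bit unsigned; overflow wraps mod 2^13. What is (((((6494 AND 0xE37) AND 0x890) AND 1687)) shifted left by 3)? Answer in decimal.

128

6494 = 1100101011110
0xE37 = 0111000110111
→ AND → 0100000010110 = 2070
0x890 = 0100010010000
→ AND → 0100000010000 = 2064
1687 = 0011010010111
→ AND → 0000000010000 = 16
→ shifted left by 3 (mod 2^13) → 0000010000000 = 128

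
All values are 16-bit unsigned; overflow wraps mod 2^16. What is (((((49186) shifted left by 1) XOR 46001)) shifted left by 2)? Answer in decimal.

49186 = 1100000000100010
→ shifted left by 1 (mod 2^16) → 1000000001000100 = 32836
46001 = 1011001110110001
→ XOR → 0011001111110101 = 13301
→ shifted left by 2 (mod 2^16) → 1100111111010100 = 53204

53204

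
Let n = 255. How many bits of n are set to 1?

255 = 11111111
Count the 1s: 1 + 1 + 1 + 1 + 1 + 1 + 1 + 1 = 8

8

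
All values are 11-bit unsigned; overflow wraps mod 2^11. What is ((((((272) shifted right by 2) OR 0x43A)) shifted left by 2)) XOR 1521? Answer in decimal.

272 = 00100010000
→ shifted right by 2 → 00001000100 = 68
0x43A = 10000111010
→ OR → 10001111110 = 1150
→ shifted left by 2 (mod 2^11) → 00111111000 = 504
1521 = 10111110001
→ XOR → 10000001001 = 1033

1033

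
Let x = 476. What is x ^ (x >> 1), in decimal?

306

x = 111011100 = 476
x>>1 = 011101110
XOR  = 100110010 = 306
(x ^ (x >> 1) gives the standard binary-reflected Gray code of x.)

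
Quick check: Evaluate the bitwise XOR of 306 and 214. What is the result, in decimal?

306 = 100110010
214 = 011010110
XOR → 111100100 = 484

484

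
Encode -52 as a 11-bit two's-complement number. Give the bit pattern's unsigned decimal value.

1996

52 in 11 bits: 00000110100
Invert: 11111001011
Add 1:  11111001100 = 1996
(Check: 2^11 - 52 = 2048 - 52 = 1996.)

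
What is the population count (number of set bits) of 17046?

6

17046 = 100001010010110
Count the 1s: 1 + 1 + 1 + 1 + 1 + 1 = 6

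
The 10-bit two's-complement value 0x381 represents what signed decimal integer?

-127

pattern = 1110000001 (MSB is 1 ⇒ negative)
Invert: 0001111110, add 1 → 0001111111 = 127, so the value is -127.
(Equivalently: 897 - 2^10 = 897 - 1024 = -127.)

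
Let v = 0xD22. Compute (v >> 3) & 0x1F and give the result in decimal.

v = 110100100010
Shift right by 3: 110100100
Mask low 5 bits: 00100 = 4

4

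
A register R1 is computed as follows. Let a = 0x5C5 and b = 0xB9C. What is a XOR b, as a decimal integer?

0x5C5 = 010111000101
0xB9C = 101110011100
XOR → 111001011001 = 3673

3673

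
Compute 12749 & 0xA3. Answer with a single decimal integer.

129

12749 = 11000111001101
0xA3 = 00000010100011
AND → 00000010000001 = 129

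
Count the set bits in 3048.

3048 = 101111101000
Count the 1s: 1 + 1 + 1 + 1 + 1 + 1 + 1 = 7

7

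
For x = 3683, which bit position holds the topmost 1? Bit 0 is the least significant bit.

3683 = 111001100011
The topmost 1 is at position 11 (since 2^11 = 2048 ≤ 3683 < 4096).

11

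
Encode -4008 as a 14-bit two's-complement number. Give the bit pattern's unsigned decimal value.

4008 in 14 bits: 00111110101000
Invert: 11000001010111
Add 1:  11000001011000 = 12376
(Check: 2^14 - 4008 = 16384 - 4008 = 12376.)

12376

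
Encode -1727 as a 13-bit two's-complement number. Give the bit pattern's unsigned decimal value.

6465

1727 in 13 bits: 0011010111111
Invert: 1100101000000
Add 1:  1100101000001 = 6465
(Check: 2^13 - 1727 = 8192 - 1727 = 6465.)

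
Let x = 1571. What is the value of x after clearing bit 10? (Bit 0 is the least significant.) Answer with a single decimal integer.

x = 11000100011
bit 10 is currently 1; clear it via x & ~(1 << 10) = x & ~1024
→ 01000100011 = 547

547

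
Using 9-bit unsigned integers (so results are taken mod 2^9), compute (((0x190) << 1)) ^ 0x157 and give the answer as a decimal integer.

0x190 = 110010000
→ << 1 (mod 2^9) → 100100000 = 288
0x157 = 101010111
→ ^ → 001110111 = 119

119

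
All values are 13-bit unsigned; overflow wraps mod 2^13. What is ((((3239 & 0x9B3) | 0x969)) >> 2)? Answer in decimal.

634

3239 = 0110010100111
0x9B3 = 0100110110011
→ & → 0100010100011 = 2211
0x969 = 0100101101001
→ | → 0100111101011 = 2539
→ >> 2 → 0001001111010 = 634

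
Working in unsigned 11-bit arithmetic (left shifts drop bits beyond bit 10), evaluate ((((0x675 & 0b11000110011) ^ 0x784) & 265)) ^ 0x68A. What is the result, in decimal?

1931

0x675 = 11001110101
0b11000110011 = 11000110011
→ & → 11000110001 = 1585
0x784 = 11110000100
→ ^ → 00110110101 = 437
265 = 00100001001
→ & → 00100000001 = 257
0x68A = 11010001010
→ ^ → 11110001011 = 1931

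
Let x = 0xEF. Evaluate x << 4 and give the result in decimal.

3824

0xEF = 000011101111
shift left by 4 → 111011110000 = 3824
(equivalently, 239 × 2^4 = 239 × 16)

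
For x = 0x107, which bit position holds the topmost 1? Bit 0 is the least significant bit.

8

0x107 = 100000111
The topmost 1 is at position 8 (since 2^8 = 256 ≤ 263 < 512).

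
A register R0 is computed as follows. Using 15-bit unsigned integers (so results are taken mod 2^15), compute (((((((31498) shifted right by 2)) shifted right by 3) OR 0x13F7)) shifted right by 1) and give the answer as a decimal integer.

2559

31498 = 111101100001010
→ shifted right by 2 → 001111011000010 = 7874
→ shifted right by 3 → 000001111011000 = 984
0x13F7 = 001001111110111
→ OR → 001001111111111 = 5119
→ shifted right by 1 → 000100111111111 = 2559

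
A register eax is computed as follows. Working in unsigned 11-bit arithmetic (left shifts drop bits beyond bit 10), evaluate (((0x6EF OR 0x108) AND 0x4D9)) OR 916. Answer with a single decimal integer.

0x6EF = 11011101111
0x108 = 00100001000
→ OR → 11111101111 = 2031
0x4D9 = 10011011001
→ AND → 10011001001 = 1225
916 = 01110010100
→ OR → 11111011101 = 2013

2013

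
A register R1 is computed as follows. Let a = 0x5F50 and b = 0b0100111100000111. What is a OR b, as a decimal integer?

0x5F50 = 101111101010000
b = 100111100000111
 OR → 101111101010111 = 24407

24407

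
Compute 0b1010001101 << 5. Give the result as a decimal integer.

20896

x = 000001010001101
shift left by 5 → 101000110100000 = 20896
(equivalently, 653 × 2^5 = 653 × 32)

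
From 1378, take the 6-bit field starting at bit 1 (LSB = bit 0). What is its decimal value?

49

v = 10101100010
Shift right by 1: 1010110001
Mask low 6 bits: 110001 = 49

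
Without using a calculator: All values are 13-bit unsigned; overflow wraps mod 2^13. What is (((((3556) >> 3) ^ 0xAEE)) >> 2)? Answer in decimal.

724

3556 = 0110111100100
→ >> 3 → 0000110111100 = 444
0xAEE = 0101011101110
→ ^ → 0101101010010 = 2898
→ >> 2 → 0001011010100 = 724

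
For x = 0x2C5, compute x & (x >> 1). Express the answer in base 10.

x = 1011000101 = 709
x>>1 = 0101100010
AND  = 0001000000 = 64
(x & (x >> 1) has a 1 wherever x has two consecutive 1 bits.)

64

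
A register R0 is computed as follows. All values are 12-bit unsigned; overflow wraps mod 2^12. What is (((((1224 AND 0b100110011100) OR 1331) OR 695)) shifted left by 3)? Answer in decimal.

3576

1224 = 010011001000
0b100110011100 = 100110011100
→ AND → 000010001000 = 136
1331 = 010100110011
→ OR → 010110111011 = 1467
695 = 001010110111
→ OR → 011110111111 = 1983
→ shifted left by 3 (mod 2^12) → 110111111000 = 3576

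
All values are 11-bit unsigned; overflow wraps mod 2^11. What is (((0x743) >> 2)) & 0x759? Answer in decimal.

336

0x743 = 11101000011
→ >> 2 → 00111010000 = 464
0x759 = 11101011001
→ & → 00101010000 = 336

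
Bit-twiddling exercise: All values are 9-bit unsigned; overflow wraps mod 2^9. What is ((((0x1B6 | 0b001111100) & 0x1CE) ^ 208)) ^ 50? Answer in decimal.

0x1B6 = 110110110
0b001111100 = 001111100
→ | → 111111110 = 510
0x1CE = 111001110
→ & → 111001110 = 462
208 = 011010000
→ ^ → 100011110 = 286
50 = 000110010
→ ^ → 100101100 = 300

300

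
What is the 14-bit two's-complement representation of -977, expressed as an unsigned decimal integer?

15407

977 in 14 bits: 00001111010001
Invert: 11110000101110
Add 1:  11110000101111 = 15407
(Check: 2^14 - 977 = 16384 - 977 = 15407.)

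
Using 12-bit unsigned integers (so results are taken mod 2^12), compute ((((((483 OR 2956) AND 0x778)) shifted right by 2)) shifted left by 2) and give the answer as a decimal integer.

483 = 000111100011
2956 = 101110001100
→ OR → 101111101111 = 3055
0x778 = 011101111000
→ AND → 001101101000 = 872
→ shifted right by 2 → 000011011010 = 218
→ shifted left by 2 (mod 2^12) → 001101101000 = 872

872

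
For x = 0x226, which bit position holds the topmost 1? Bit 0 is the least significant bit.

0x226 = 1000100110
The topmost 1 is at position 9 (since 2^9 = 512 ≤ 550 < 1024).

9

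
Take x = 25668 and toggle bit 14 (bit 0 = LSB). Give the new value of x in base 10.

9284

x = 110010001000100
bit 14 is currently 1; toggle it via x ^ (1 << 14) = x ^ 16384
→ 010010001000100 = 9284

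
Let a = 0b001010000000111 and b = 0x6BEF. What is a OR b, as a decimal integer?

32751

a = 001010000000111
0x6BEF = 110101111101111
 OR → 111111111101111 = 32751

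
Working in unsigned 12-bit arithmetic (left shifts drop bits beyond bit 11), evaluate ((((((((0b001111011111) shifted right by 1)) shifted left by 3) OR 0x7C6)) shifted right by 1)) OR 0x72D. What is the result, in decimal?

0b001111011111 = 001111011111
→ shifted right by 1 → 000111101111 = 495
→ shifted left by 3 (mod 2^12) → 111101111000 = 3960
0x7C6 = 011111000110
→ OR → 111111111110 = 4094
→ shifted right by 1 → 011111111111 = 2047
0x72D = 011100101101
→ OR → 011111111111 = 2047

2047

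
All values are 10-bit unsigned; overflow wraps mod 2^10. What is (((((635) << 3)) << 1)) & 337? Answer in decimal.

272

635 = 1001111011
→ << 3 (mod 2^10) → 1111011000 = 984
→ << 1 (mod 2^10) → 1110110000 = 944
337 = 0101010001
→ & → 0100010000 = 272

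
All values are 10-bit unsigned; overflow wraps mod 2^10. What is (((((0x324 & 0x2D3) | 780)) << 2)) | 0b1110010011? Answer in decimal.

0x324 = 1100100100
0x2D3 = 1011010011
→ & → 1000000000 = 512
780 = 1100001100
→ | → 1100001100 = 780
→ << 2 (mod 2^10) → 0000110000 = 48
0b1110010011 = 1110010011
→ | → 1110110011 = 947

947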